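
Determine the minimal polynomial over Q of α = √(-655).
m_α(x) = x^2 + 655

α satisfies α^2 + 655 = 0, so x^2 + 655 annihilates α. Since d = -655 is squarefree and ≠ 1, it is not a perfect square in Q, so x^2 + 655 has no rational root and is therefore irreducible over Q (a degree-2 polynomial over a field is irreducible iff it has no root). Hence m_α(x) = x^2 + 655.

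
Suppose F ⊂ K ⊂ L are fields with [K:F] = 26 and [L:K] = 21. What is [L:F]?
[L:F] = 546

The tower law says that for any tower of field extensions F ⊂ K ⊂ L with finite degrees, [L:F] = [L:K] · [K:F]. Here this gives [L:F] = 21 · 26 = 546.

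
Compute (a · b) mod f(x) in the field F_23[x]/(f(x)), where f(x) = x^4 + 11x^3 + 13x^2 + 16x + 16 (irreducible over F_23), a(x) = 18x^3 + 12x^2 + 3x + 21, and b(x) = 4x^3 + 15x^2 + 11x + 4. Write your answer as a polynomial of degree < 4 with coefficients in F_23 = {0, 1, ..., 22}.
a · b ≡ 18x^3 + 10x^2 + 8 (mod f(x))

Multiply in F_23[x]: a(x)·b(x) = (18x^3 + 12x^2 + 3x + 21)·(4x^3 + 15x^2 + 11x + 4) = 3x^6 + 19x^5 + 22x^4 + 11x^3 + 5x^2 + 13x + 15. This has degree ≥ 4, so divide by f(x) over F_23: 3x^6 + 19x^5 + 22x^4 + 11x^3 + 5x^2 + 13x + 15 = (3x^2 + 9x + 22)·(x^4 + 11x^3 + 13x^2 + 16x + 16) + (18x^3 + 10x^2 + 8). Hence a·b ≡ 18x^3 + 10x^2 + 8 (mod f). (F_23[x]/(f) is a field with 23^4 = 279841 elements since f is irreducible of degree 4.)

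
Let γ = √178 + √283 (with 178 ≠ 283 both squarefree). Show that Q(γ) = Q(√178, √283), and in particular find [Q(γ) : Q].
[Q(γ) : Q] = 4 (equivalently, Q(γ) = Q(√178, √283))

Obviously Q(γ) ⊆ Q(√178, √283), and [Q(√178, √283):Q] = 4 (since 178, 283 are distinct squarefree integers > 1 with 50374 not a perfect square). To show equality we compute the minimal polynomial of γ. From γ = √178 + √283: γ^2 = 178 + 2√(50374) + 283 = 461 + 2√(50374), so γ^2 - 461 = 2√(50374); squaring, (γ^2 - 461)^2 = 4·50374, i.e. γ^4 - 922γ^2 + 212521 - 201496 = 0, i.e. γ^4 - 922γ^2 + 11025 = 0. So γ is a root of x^4 - 922x^2 + 11025. This polynomial is irreducible over Q: it has no rational root (each ±√178 ± √283 is irrational), and any factorization into two quadratics over Q would force √(50374) ∈ Q (pairing opposite roots) or √178, √283 ∈ Q (other pairings), all impossible. Hence [Q(γ):Q] = 4 = [Q(√178, √283):Q], so Q(γ) = Q(√178, √283).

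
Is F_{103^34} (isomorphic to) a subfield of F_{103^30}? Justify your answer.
No: F_{103^34} is not a subfield of F_{103^30}

F_{p^m} embeds in F_{p^n} iff m | n. Here 34 ∤ 30 (since 30 = 0·34 + 30 with remainder 30 ≠ 0), so F_{103^34} is not a subfield of F_{103^30}. Equivalently: if it were, the tower law would give 34 = [F_{103^34}:F_103] dividing [F_{103^30}:F_103] = 30, contradiction.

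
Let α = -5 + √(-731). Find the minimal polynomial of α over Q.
m_α(x) = x^2 + 10x + 756

From α + 5 = √(-731), squaring gives (α + 5)^2 = -731, i.e. α^2 + 10α + 25 = -731, so α^2 + 10α + 756 = 0. The discriminant of x^2 + 10x + 756 is (10)^2 - 4·(756) = 100 - 3024 = -2924, and 4·(-731) is not a perfect square in Q since -731 is squarefree and ≠ 1. Hence x^2 + 10x + 756 is irreducible over Q and is the minimal polynomial of α.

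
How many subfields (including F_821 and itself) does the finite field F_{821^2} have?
F_{821^2} has 2 subfields

The subfields of F_{p^n} are exactly the fields F_{p^d} for d | n (each is the fixed field of the unique index-d subgroup of Gal(F_{p^n}/F_p) ≅ Z/nZ). The divisors of n = 2 are {1, 2}, giving 2 subfields: F_{821^1}, F_{821^2}.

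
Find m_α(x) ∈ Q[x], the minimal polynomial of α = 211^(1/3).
m_α(x) = x^3 - 211

α satisfies α^3 = 211, so x^3 - 211 annihilates α. By the rational root test, a rational root p/q (in lowest terms) of x^3 - 211 would satisfy p^3 = 211 q^3, forcing q = 1 and p^3 = 211; but 211 is not a perfect cube, contradiction. A monic cubic over Q with no rational root is irreducible (any nontrivial factorization would include a linear factor). Hence x^3 - 211 is the minimal polynomial of α, and in particular [Q(α):Q] = 3.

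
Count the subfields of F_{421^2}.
F_{421^2} has 2 subfields

The subfields of F_{p^n} are exactly the fields F_{p^d} for d | n (each is the fixed field of the unique index-d subgroup of Gal(F_{p^n}/F_p) ≅ Z/nZ). The divisors of n = 2 are {1, 2}, giving 2 subfields: F_{421^1}, F_{421^2}.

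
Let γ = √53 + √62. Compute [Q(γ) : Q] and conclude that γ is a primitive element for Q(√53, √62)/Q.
[Q(γ) : Q] = 4 (equivalently, Q(γ) = Q(√53, √62))

Obviously Q(γ) ⊆ Q(√53, √62), and [Q(√53, √62):Q] = 4 (since 53, 62 are distinct squarefree integers > 1 with 3286 not a perfect square). To show equality we compute the minimal polynomial of γ. From γ = √53 + √62: γ^2 = 53 + 2√(3286) + 62 = 115 + 2√(3286), so γ^2 - 115 = 2√(3286); squaring, (γ^2 - 115)^2 = 4·3286, i.e. γ^4 - 230γ^2 + 13225 - 13144 = 0, i.e. γ^4 - 230γ^2 + 81 = 0. So γ is a root of x^4 - 230x^2 + 81. This polynomial is irreducible over Q: it has no rational root (each ±√53 ± √62 is irrational), and any factorization into two quadratics over Q would force √(3286) ∈ Q (pairing opposite roots) or √53, √62 ∈ Q (other pairings), all impossible. Hence [Q(γ):Q] = 4 = [Q(√53, √62):Q], so Q(γ) = Q(√53, √62).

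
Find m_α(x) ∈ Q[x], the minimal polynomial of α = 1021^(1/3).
m_α(x) = x^3 - 1021

α satisfies α^3 = 1021, so x^3 - 1021 annihilates α. By the rational root test, a rational root p/q (in lowest terms) of x^3 - 1021 would satisfy p^3 = 1021 q^3, forcing q = 1 and p^3 = 1021; but 1021 is not a perfect cube, contradiction. A monic cubic over Q with no rational root is irreducible (any nontrivial factorization would include a linear factor). Hence x^3 - 1021 is the minimal polynomial of α, and in particular [Q(α):Q] = 3.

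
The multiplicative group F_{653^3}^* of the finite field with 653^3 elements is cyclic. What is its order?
|F_{653^3}^*| = 278445076

F_{653^3} has 653^3 = 278445077 elements; its multiplicative group consists of all nonzero elements, so |F_{653^3}^*| = 278445077 - 1 = 278445076. (It is cyclic since any finite subgroup of the multiplicative group of a field is cyclic.)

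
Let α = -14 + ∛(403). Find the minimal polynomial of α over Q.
m_α(x) = x^3 + 42x^2 + 588x + 2341

Set β = α + 14 = ∛(403), so β^3 = 403. Then (α + 14)^3 - 403 = 0, i.e. α is a root of g(x) = (x + 14)^3 - 403 = x^3 + 42x^2 + 588x + 2341. Since g(x) = h(x + 14) where h(x) = x^3 - 403, and h is irreducible over Q (because 403 is not a perfect cube, so h has no rational root, and a monic cubic with no rational root is irreducible), g is also irreducible (irreducibility is preserved under the substitution x → x + 14). Hence m_α(x) = x^3 + 42x^2 + 588x + 2341.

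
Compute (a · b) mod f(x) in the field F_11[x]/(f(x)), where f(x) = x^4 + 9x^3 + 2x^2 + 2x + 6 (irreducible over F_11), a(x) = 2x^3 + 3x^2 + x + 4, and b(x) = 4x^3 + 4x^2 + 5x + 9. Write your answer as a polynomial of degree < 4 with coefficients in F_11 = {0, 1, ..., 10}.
a · b ≡ 8x^3 + 6x^2 + x + 6 (mod f(x))

Multiply in F_11[x]: a(x)·b(x) = (2x^3 + 3x^2 + x + 4)·(4x^3 + 4x^2 + 5x + 9) = 8x^6 + 9x^5 + 4x^4 + 9x^3 + 4x^2 + 7x + 3. This has degree ≥ 4, so divide by f(x) over F_11: 8x^6 + 9x^5 + 4x^4 + 9x^3 + 4x^2 + 7x + 3 = (8x^2 + 3x + 5)·(x^4 + 9x^3 + 2x^2 + 2x + 6) + (8x^3 + 6x^2 + x + 6). Hence a·b ≡ 8x^3 + 6x^2 + x + 6 (mod f). (F_11[x]/(f) is a field with 11^4 = 14641 elements since f is irreducible of degree 4.)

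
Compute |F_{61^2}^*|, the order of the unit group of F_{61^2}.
|F_{61^2}^*| = 3720

F_{61^2} has 61^2 = 3721 elements; its multiplicative group consists of all nonzero elements, so |F_{61^2}^*| = 3721 - 1 = 3720. (It is cyclic since any finite subgroup of the multiplicative group of a field is cyclic.)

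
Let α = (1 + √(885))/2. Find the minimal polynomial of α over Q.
m_α(x) = x^2 - x - 221

From 2α - 1 = √(885), squaring gives (2α - 1)^2 = 885, i.e. 4α^2 - 4α + 1 = 885, so α^2 - α + (1 - 885)/4 = 0. Since 885 ≡ 1 (mod 4), (1 - 885)/4 = -221 ∈ Z. The polynomial x^2 - x - 221 has discriminant 1 - 4·(-221) = 885, which is not a perfect square in Q (d = 885 is squarefree and ≠ 1), so x^2 - x - 221 is irreducible over Q. It is the minimal polynomial of α.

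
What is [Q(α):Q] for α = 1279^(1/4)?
[Q(α):Q] = 4

α is a root of x^4 - 1279. By Eisenstein's criterion at the prime p = 1279 (which divides the constant term 1279 but p^2 = 1635841 does not, since 1279 is squarefree), x^4 - 1279 is irreducible over Q. Hence [Q(α):Q] = 4.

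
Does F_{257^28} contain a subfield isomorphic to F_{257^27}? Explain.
No: F_{257^27} is not a subfield of F_{257^28}

F_{p^m} embeds in F_{p^n} iff m | n. Here 27 ∤ 28 (since 28 = 1·27 + 1 with remainder 1 ≠ 0), so F_{257^27} is not a subfield of F_{257^28}. Equivalently: if it were, the tower law would give 27 = [F_{257^27}:F_257] dividing [F_{257^28}:F_257] = 28, contradiction.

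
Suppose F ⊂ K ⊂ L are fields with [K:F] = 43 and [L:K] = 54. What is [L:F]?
[L:F] = 2322

The tower law says that for any tower of field extensions F ⊂ K ⊂ L with finite degrees, [L:F] = [L:K] · [K:F]. Here this gives [L:F] = 54 · 43 = 2322.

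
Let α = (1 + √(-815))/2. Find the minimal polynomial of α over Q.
m_α(x) = x^2 - x + 204

From 2α - 1 = √(-815), squaring gives (2α - 1)^2 = -815, i.e. 4α^2 - 4α + 1 = -815, so α^2 - α + (1 + 815)/4 = 0. Since -815 ≡ 1 (mod 4), (1 + 815)/4 = 204 ∈ Z. The polynomial x^2 - x + 204 has discriminant 1 - 4·(204) = -815, which is not a perfect square in Q (d = -815 is squarefree and ≠ 1), so x^2 - x + 204 is irreducible over Q. It is the minimal polynomial of α.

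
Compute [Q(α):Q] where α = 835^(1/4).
[Q(α):Q] = 4

α is a root of x^4 - 835. By Eisenstein's criterion at the prime p = 5 (which divides the constant term 835 but p^2 = 25 does not, since 835 is squarefree), x^4 - 835 is irreducible over Q. Hence [Q(α):Q] = 4.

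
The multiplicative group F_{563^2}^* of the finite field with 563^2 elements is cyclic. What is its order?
|F_{563^2}^*| = 316968

F_{563^2} has 563^2 = 316969 elements; its multiplicative group consists of all nonzero elements, so |F_{563^2}^*| = 316969 - 1 = 316968. (It is cyclic since any finite subgroup of the multiplicative group of a field is cyclic.)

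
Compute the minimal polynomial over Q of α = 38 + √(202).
m_α(x) = x^2 - 76x + 1242

From α - 38 = √(202), squaring gives (α - 38)^2 = 202, i.e. α^2 - 76α + 1444 = 202, so α^2 - 76α + 1242 = 0. The discriminant of x^2 - 76x + 1242 is (-76)^2 - 4·(1242) = 5776 - 4968 = 808, and 4·(202) is not a perfect square in Q since 202 is squarefree and ≠ 1. Hence x^2 - 76x + 1242 is irreducible over Q and is the minimal polynomial of α.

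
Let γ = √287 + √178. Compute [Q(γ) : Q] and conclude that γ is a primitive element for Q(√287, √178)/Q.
[Q(γ) : Q] = 4 (equivalently, Q(γ) = Q(√287, √178))

Obviously Q(γ) ⊆ Q(√287, √178), and [Q(√287, √178):Q] = 4 (since 287, 178 are distinct squarefree integers > 1 with 51086 not a perfect square). To show equality we compute the minimal polynomial of γ. From γ = √287 + √178: γ^2 = 287 + 2√(51086) + 178 = 465 + 2√(51086), so γ^2 - 465 = 2√(51086); squaring, (γ^2 - 465)^2 = 4·51086, i.e. γ^4 - 930γ^2 + 216225 - 204344 = 0, i.e. γ^4 - 930γ^2 + 11881 = 0. So γ is a root of x^4 - 930x^2 + 11881. This polynomial is irreducible over Q: it has no rational root (each ±√287 ± √178 is irrational), and any factorization into two quadratics over Q would force √(51086) ∈ Q (pairing opposite roots) or √287, √178 ∈ Q (other pairings), all impossible. Hence [Q(γ):Q] = 4 = [Q(√287, √178):Q], so Q(γ) = Q(√287, √178).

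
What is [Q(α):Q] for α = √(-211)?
[Q(α):Q] = 2

[Q(α):Q] equals the degree of the minimal polynomial of α. Here α^2 = -211 and x^2 + 211 is irreducible (d = -211 is squarefree, ≠ 1, hence not a square), so deg(m_α) = 2. Thus [Q(α):Q] = 2.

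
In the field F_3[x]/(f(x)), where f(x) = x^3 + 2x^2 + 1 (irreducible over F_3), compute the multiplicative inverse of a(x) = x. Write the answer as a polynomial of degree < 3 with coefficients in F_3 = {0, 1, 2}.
a(x)^(-1) ≡ 2x^2 + x (mod f(x))

Since f is irreducible over F_3, F_3[x]/(f) is a field and a(x) ≠ 0 has an inverse. Apply the extended Euclidean algorithm to f(x) and a(x) in F_3[x]: f(x) = (x^2 + 2x)·a(x) + (1). The last nonzero remainder is the constant 1 = gcd(f, a) in F_3. Back-substituting through the division chain expresses 1 = s(x)·a(x) + t(x)·f(x) with s(x) ≡ 2x^2 + x (mod f), so a(x)^(-1) ≡ s(x) = 2x^2 + x (mod f). Check: (x)·(2x^2 + x) = 2x^3 + x^2 ≡ 1 (mod x^3 + 2x^2 + 1).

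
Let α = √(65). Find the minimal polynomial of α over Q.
m_α(x) = x^2 - 65

α satisfies α^2 - 65 = 0, so x^2 - 65 annihilates α. Since d = 65 is squarefree and ≠ 1, it is not a perfect square in Q, so x^2 - 65 has no rational root and is therefore irreducible over Q (a degree-2 polynomial over a field is irreducible iff it has no root). Hence m_α(x) = x^2 - 65.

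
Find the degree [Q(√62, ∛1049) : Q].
[Q(√62, ∛1049) : Q] = 6

Let L = Q(√62, ∛1049). Since Q(√62) ⊂ L and [Q(√62):Q] = 2, the tower law gives 2 | [L:Q]. Likewise Q(∛1049) ⊂ L with [Q(∛1049):Q] = 3 (because 1049 is not a perfect cube), so 3 | [L:Q]. As gcd(2,3) = 1, [L:Q] is divisible by 6. Conversely L is generated over Q by √62 and ∛1049, so [L:Q] ≤ 2·3 = 6. Therefore [Q(√62, ∛1049) : Q] = 6.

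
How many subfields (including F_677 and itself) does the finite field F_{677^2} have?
F_{677^2} has 2 subfields

The subfields of F_{p^n} are exactly the fields F_{p^d} for d | n (each is the fixed field of the unique index-d subgroup of Gal(F_{p^n}/F_p) ≅ Z/nZ). The divisors of n = 2 are {1, 2}, giving 2 subfields: F_{677^1}, F_{677^2}.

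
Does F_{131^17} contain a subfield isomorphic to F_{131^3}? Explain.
No: F_{131^3} is not a subfield of F_{131^17}

F_{p^m} embeds in F_{p^n} iff m | n. Here 3 ∤ 17 (since 17 = 5·3 + 2 with remainder 2 ≠ 0), so F_{131^3} is not a subfield of F_{131^17}. Equivalently: if it were, the tower law would give 3 = [F_{131^3}:F_131] dividing [F_{131^17}:F_131] = 17, contradiction.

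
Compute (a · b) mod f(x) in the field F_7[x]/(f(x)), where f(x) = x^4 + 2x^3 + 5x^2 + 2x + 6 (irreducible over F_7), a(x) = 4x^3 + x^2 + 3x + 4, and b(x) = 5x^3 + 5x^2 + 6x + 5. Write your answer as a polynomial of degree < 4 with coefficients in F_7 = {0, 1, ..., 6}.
a · b ≡ x^3 + 6x^2 + 6x + 1 (mod f(x))

Multiply in F_7[x]: a(x)·b(x) = (4x^3 + x^2 + 3x + 4)·(5x^3 + 5x^2 + 6x + 5) = 6x^6 + 4x^5 + 2x^4 + 5x^3 + x^2 + 4x + 6. This has degree ≥ 4, so divide by f(x) over F_7: 6x^6 + 4x^5 + 2x^4 + 5x^3 + x^2 + 4x + 6 = (6x^2 + 6x + 2)·(x^4 + 2x^3 + 5x^2 + 2x + 6) + (x^3 + 6x^2 + 6x + 1). Hence a·b ≡ x^3 + 6x^2 + 6x + 1 (mod f). (F_7[x]/(f) is a field with 7^4 = 2401 elements since f is irreducible of degree 4.)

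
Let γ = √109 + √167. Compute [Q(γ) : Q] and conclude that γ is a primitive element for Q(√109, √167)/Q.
[Q(γ) : Q] = 4 (equivalently, Q(γ) = Q(√109, √167))

Obviously Q(γ) ⊆ Q(√109, √167), and [Q(√109, √167):Q] = 4 (since 109, 167 are distinct squarefree integers > 1 with 18203 not a perfect square). To show equality we compute the minimal polynomial of γ. From γ = √109 + √167: γ^2 = 109 + 2√(18203) + 167 = 276 + 2√(18203), so γ^2 - 276 = 2√(18203); squaring, (γ^2 - 276)^2 = 4·18203, i.e. γ^4 - 552γ^2 + 76176 - 72812 = 0, i.e. γ^4 - 552γ^2 + 3364 = 0. So γ is a root of x^4 - 552x^2 + 3364. This polynomial is irreducible over Q: it has no rational root (each ±√109 ± √167 is irrational), and any factorization into two quadratics over Q would force √(18203) ∈ Q (pairing opposite roots) or √109, √167 ∈ Q (other pairings), all impossible. Hence [Q(γ):Q] = 4 = [Q(√109, √167):Q], so Q(γ) = Q(√109, √167).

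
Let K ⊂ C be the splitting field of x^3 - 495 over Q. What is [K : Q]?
[K : Q] = 6

The roots of x^3 - 495 are ∛495, ω∛495, ω^2∛495 where ω = e^(2πi/3) is a primitive cube root of unity, so K = Q(∛495, ω). Now [Q(∛495):Q] = 3 (since 495 is not a perfect cube, x^3 - 495 is irreducible) and [Q(ω):Q] = 2. Both 2 and 3 divide [K:Q], and [K:Q] ≤ 3·2 = 6, so [K:Q] = 6. (Equivalently: Q(∛495) ⊂ R but ω ∉ R, so [K : Q(∛495)] = 2.)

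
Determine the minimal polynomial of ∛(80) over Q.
m_α(x) = x^3 - 80

α satisfies α^3 = 80, so x^3 - 80 annihilates α. By the rational root test, a rational root p/q (in lowest terms) of x^3 - 80 would satisfy p^3 = 80 q^3, forcing q = 1 and p^3 = 80; but 80 is not a perfect cube, contradiction. A monic cubic over Q with no rational root is irreducible (any nontrivial factorization would include a linear factor). Hence x^3 - 80 is the minimal polynomial of α, and in particular [Q(α):Q] = 3.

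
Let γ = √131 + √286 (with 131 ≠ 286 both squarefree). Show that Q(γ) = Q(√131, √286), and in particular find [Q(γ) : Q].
[Q(γ) : Q] = 4 (equivalently, Q(γ) = Q(√131, √286))

Obviously Q(γ) ⊆ Q(√131, √286), and [Q(√131, √286):Q] = 4 (since 131, 286 are distinct squarefree integers > 1 with 37466 not a perfect square). To show equality we compute the minimal polynomial of γ. From γ = √131 + √286: γ^2 = 131 + 2√(37466) + 286 = 417 + 2√(37466), so γ^2 - 417 = 2√(37466); squaring, (γ^2 - 417)^2 = 4·37466, i.e. γ^4 - 834γ^2 + 173889 - 149864 = 0, i.e. γ^4 - 834γ^2 + 24025 = 0. So γ is a root of x^4 - 834x^2 + 24025. This polynomial is irreducible over Q: it has no rational root (each ±√131 ± √286 is irrational), and any factorization into two quadratics over Q would force √(37466) ∈ Q (pairing opposite roots) or √131, √286 ∈ Q (other pairings), all impossible. Hence [Q(γ):Q] = 4 = [Q(√131, √286):Q], so Q(γ) = Q(√131, √286).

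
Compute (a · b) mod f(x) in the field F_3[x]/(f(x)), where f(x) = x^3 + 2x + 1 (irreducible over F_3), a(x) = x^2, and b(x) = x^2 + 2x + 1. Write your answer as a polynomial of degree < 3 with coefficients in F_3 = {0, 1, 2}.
a · b ≡ 2x^2 + x + 1 (mod f(x))

Multiply in F_3[x]: a(x)·b(x) = (x^2)·(x^2 + 2x + 1) = x^4 + 2x^3 + x^2. This has degree ≥ 3, so divide by f(x) over F_3: x^4 + 2x^3 + x^2 = (x + 2)·(x^3 + 2x + 1) + (2x^2 + x + 1). Hence a·b ≡ 2x^2 + x + 1 (mod f). (F_3[x]/(f) is a field with 3^3 = 27 elements since f is irreducible of degree 3.)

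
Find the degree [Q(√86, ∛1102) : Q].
[Q(√86, ∛1102) : Q] = 6

Let L = Q(√86, ∛1102). Since Q(√86) ⊂ L and [Q(√86):Q] = 2, the tower law gives 2 | [L:Q]. Likewise Q(∛1102) ⊂ L with [Q(∛1102):Q] = 3 (because 1102 is not a perfect cube), so 3 | [L:Q]. As gcd(2,3) = 1, [L:Q] is divisible by 6. Conversely L is generated over Q by √86 and ∛1102, so [L:Q] ≤ 2·3 = 6. Therefore [Q(√86, ∛1102) : Q] = 6.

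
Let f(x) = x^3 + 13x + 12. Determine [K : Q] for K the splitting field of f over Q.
[K : Q] = 6

By the rational root test, any rational root of the monic integer polynomial f(x) = x^3 + 13x + 12 must be an integer dividing the constant term 12, i.e. one of ±{1, 2, 3, 4, 6, 12}. Evaluating: f(1) = 26, f(-1) = -2, f(2) = 46, f(-2) = -22, f(3) = 78, f(-3) = -54, f(4) = 128, f(-4) = -104, f(6) = 306, f(-6) = -282, f(12) = 1896, f(-12) = -1872; none is 0, so f has no rational root and is therefore irreducible over Q (a cubic with no linear factor over a field is irreducible). For an irreducible cubic, the Galois group is A_3 or S_3 according as the discriminant disc(f) = -4a^3 - 27b^2 = -4·(13)^3 - 27·(12)^2 = -12676 is or is not a square in Q. Here disc(f) = -12676 is not a perfect square in Q, so the Galois group of f over Q is not contained in A_3 and must be all of S_3. The splitting field has degree |S_3| = 6 over Q, so [K : Q] = 6.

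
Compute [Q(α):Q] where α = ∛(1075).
[Q(α):Q] = 3

The minimal polynomial of α is x^3 - 1075, irreducible over Q since 1075 is not a perfect cube (so x^3 - 1075 has no rational root). Hence [Q(α):Q] = deg(m_α) = 3.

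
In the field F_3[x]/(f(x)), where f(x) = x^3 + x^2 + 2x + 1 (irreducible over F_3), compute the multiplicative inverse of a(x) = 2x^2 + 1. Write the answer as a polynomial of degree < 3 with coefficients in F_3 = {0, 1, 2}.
a(x)^(-1) ≡ 2x + 2 (mod f(x))

Since f is irreducible over F_3, F_3[x]/(f) is a field and a(x) ≠ 0 has an inverse. Apply the extended Euclidean algorithm to f(x) and a(x) in F_3[x]: f(x) = (2x + 2)·a(x) + (2). The last nonzero remainder is the constant 2 = gcd(f, a) in F_3. Back-substituting through the division chain expresses 2 = s(x)·a(x) + t(x)·f(x) with s(x) ≡ x + 1 (mod f), so (x + 1)·a(x) ≡ 2 (mod f). Multiplying by 2^(-1) ≡ 2 in F_3 gives a(x)^(-1) ≡ 2·(x + 1) ≡ 2x + 2 (mod f). Check: (2x^2 + 1)·(2x + 2) = x^3 + x^2 + 2x + 2 ≡ 1 (mod x^3 + x^2 + 2x + 1).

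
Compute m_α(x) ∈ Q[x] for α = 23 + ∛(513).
m_α(x) = x^3 - 69x^2 + 1587x - 12680

Set β = α - 23 = ∛(513), so β^3 = 513. Then (α - 23)^3 - 513 = 0, i.e. α is a root of g(x) = (x - 23)^3 - 513 = x^3 - 69x^2 + 1587x - 12680. Since g(x) = h(x - 23) where h(x) = x^3 - 513, and h is irreducible over Q (because 513 is not a perfect cube, so h has no rational root, and a monic cubic with no rational root is irreducible), g is also irreducible (irreducibility is preserved under the substitution x → x - 23). Hence m_α(x) = x^3 - 69x^2 + 1587x - 12680.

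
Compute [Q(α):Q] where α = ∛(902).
[Q(α):Q] = 3

The minimal polynomial of α is x^3 - 902, irreducible over Q since 902 is not a perfect cube (so x^3 - 902 has no rational root). Hence [Q(α):Q] = deg(m_α) = 3.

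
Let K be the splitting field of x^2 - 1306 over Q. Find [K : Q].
[K : Q] = 2

f(x) = x^2 - 1306 factors as (x - √1306)(x + √1306). The splitting field is K = Q(√1306). Since 1306 is squarefree and > 1, it is not a perfect square, so x^2 - 1306 is irreducible over Q and [Q(√1306) : Q] = 2. Hence [K : Q] = 2.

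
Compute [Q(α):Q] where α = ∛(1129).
[Q(α):Q] = 3

The minimal polynomial of α is x^3 - 1129, irreducible over Q since 1129 is not a perfect cube (so x^3 - 1129 has no rational root). Hence [Q(α):Q] = deg(m_α) = 3.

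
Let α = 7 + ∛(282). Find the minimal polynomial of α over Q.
m_α(x) = x^3 - 21x^2 + 147x - 625

Set β = α - 7 = ∛(282), so β^3 = 282. Then (α - 7)^3 - 282 = 0, i.e. α is a root of g(x) = (x - 7)^3 - 282 = x^3 - 21x^2 + 147x - 625. Since g(x) = h(x - 7) where h(x) = x^3 - 282, and h is irreducible over Q (because 282 is not a perfect cube, so h has no rational root, and a monic cubic with no rational root is irreducible), g is also irreducible (irreducibility is preserved under the substitution x → x - 7). Hence m_α(x) = x^3 - 21x^2 + 147x - 625.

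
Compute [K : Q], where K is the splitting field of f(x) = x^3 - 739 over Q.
[K : Q] = 6

The roots of x^3 - 739 are ∛739, ω∛739, ω^2∛739 where ω = e^(2πi/3) is a primitive cube root of unity, so K = Q(∛739, ω). Now [Q(∛739):Q] = 3 (since 739 is not a perfect cube, x^3 - 739 is irreducible) and [Q(ω):Q] = 2. Both 2 and 3 divide [K:Q], and [K:Q] ≤ 3·2 = 6, so [K:Q] = 6. (Equivalently: Q(∛739) ⊂ R but ω ∉ R, so [K : Q(∛739)] = 2.)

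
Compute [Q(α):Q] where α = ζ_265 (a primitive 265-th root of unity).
[Q(α):Q] = 208

The minimal polynomial of ζ_265 over Q is the 265-th cyclotomic polynomial Φ_265(x), which is irreducible over Q and has degree φ(265) = 208. Hence [Q(α):Q] = φ(265) = 208.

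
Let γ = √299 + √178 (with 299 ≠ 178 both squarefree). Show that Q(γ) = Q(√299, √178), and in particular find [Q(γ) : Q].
[Q(γ) : Q] = 4 (equivalently, Q(γ) = Q(√299, √178))

Obviously Q(γ) ⊆ Q(√299, √178), and [Q(√299, √178):Q] = 4 (since 299, 178 are distinct squarefree integers > 1 with 53222 not a perfect square). To show equality we compute the minimal polynomial of γ. From γ = √299 + √178: γ^2 = 299 + 2√(53222) + 178 = 477 + 2√(53222), so γ^2 - 477 = 2√(53222); squaring, (γ^2 - 477)^2 = 4·53222, i.e. γ^4 - 954γ^2 + 227529 - 212888 = 0, i.e. γ^4 - 954γ^2 + 14641 = 0. So γ is a root of x^4 - 954x^2 + 14641. This polynomial is irreducible over Q: it has no rational root (each ±√299 ± √178 is irrational), and any factorization into two quadratics over Q would force √(53222) ∈ Q (pairing opposite roots) or √299, √178 ∈ Q (other pairings), all impossible. Hence [Q(γ):Q] = 4 = [Q(√299, √178):Q], so Q(γ) = Q(√299, √178).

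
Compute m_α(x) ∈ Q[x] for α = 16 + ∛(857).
m_α(x) = x^3 - 48x^2 + 768x - 4953

Set β = α - 16 = ∛(857), so β^3 = 857. Then (α - 16)^3 - 857 = 0, i.e. α is a root of g(x) = (x - 16)^3 - 857 = x^3 - 48x^2 + 768x - 4953. Since g(x) = h(x - 16) where h(x) = x^3 - 857, and h is irreducible over Q (because 857 is not a perfect cube, so h has no rational root, and a monic cubic with no rational root is irreducible), g is also irreducible (irreducibility is preserved under the substitution x → x - 16). Hence m_α(x) = x^3 - 48x^2 + 768x - 4953.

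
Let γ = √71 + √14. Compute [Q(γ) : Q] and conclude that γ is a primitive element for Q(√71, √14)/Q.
[Q(γ) : Q] = 4 (equivalently, Q(γ) = Q(√71, √14))

Obviously Q(γ) ⊆ Q(√71, √14), and [Q(√71, √14):Q] = 4 (since 71, 14 are distinct squarefree integers > 1 with 994 not a perfect square). To show equality we compute the minimal polynomial of γ. From γ = √71 + √14: γ^2 = 71 + 2√(994) + 14 = 85 + 2√(994), so γ^2 - 85 = 2√(994); squaring, (γ^2 - 85)^2 = 4·994, i.e. γ^4 - 170γ^2 + 7225 - 3976 = 0, i.e. γ^4 - 170γ^2 + 3249 = 0. So γ is a root of x^4 - 170x^2 + 3249. This polynomial is irreducible over Q: it has no rational root (each ±√71 ± √14 is irrational), and any factorization into two quadratics over Q would force √(994) ∈ Q (pairing opposite roots) or √71, √14 ∈ Q (other pairings), all impossible. Hence [Q(γ):Q] = 4 = [Q(√71, √14):Q], so Q(γ) = Q(√71, √14).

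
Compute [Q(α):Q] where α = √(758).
[Q(α):Q] = 2

[Q(α):Q] equals the degree of the minimal polynomial of α. Here α^2 = 758 and x^2 - 758 is irreducible (d = 758 is squarefree, ≠ 1, hence not a square), so deg(m_α) = 2. Thus [Q(α):Q] = 2.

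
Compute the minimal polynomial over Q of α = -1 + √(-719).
m_α(x) = x^2 + 2x + 720

From α + 1 = √(-719), squaring gives (α + 1)^2 = -719, i.e. α^2 + 2α + 1 = -719, so α^2 + 2α + 720 = 0. The discriminant of x^2 + 2x + 720 is (2)^2 - 4·(720) = 4 - 2880 = -2876, and 4·(-719) is not a perfect square in Q since -719 is squarefree and ≠ 1. Hence x^2 + 2x + 720 is irreducible over Q and is the minimal polynomial of α.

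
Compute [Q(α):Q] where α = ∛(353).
[Q(α):Q] = 3

The minimal polynomial of α is x^3 - 353, irreducible over Q since 353 is not a perfect cube (so x^3 - 353 has no rational root). Hence [Q(α):Q] = deg(m_α) = 3.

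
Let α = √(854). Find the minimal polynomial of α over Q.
m_α(x) = x^2 - 854

α satisfies α^2 - 854 = 0, so x^2 - 854 annihilates α. Since d = 854 is squarefree and ≠ 1, it is not a perfect square in Q, so x^2 - 854 has no rational root and is therefore irreducible over Q (a degree-2 polynomial over a field is irreducible iff it has no root). Hence m_α(x) = x^2 - 854.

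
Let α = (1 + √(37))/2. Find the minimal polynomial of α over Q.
m_α(x) = x^2 - x - 9

From 2α - 1 = √(37), squaring gives (2α - 1)^2 = 37, i.e. 4α^2 - 4α + 1 = 37, so α^2 - α + (1 - 37)/4 = 0. Since 37 ≡ 1 (mod 4), (1 - 37)/4 = -9 ∈ Z. The polynomial x^2 - x - 9 has discriminant 1 - 4·(-9) = 37, which is not a perfect square in Q (d = 37 is squarefree and ≠ 1), so x^2 - x - 9 is irreducible over Q. It is the minimal polynomial of α.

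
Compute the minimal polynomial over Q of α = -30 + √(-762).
m_α(x) = x^2 + 60x + 1662

From α + 30 = √(-762), squaring gives (α + 30)^2 = -762, i.e. α^2 + 60α + 900 = -762, so α^2 + 60α + 1662 = 0. The discriminant of x^2 + 60x + 1662 is (60)^2 - 4·(1662) = 3600 - 6648 = -3048, and 4·(-762) is not a perfect square in Q since -762 is squarefree and ≠ 1. Hence x^2 + 60x + 1662 is irreducible over Q and is the minimal polynomial of α.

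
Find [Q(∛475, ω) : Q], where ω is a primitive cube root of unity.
[Q(∛475, ω) : Q] = 6

[Q(∛475):Q] = 3 (min poly x^3 - 475, irreducible since 475 is not a perfect cube). [Q(ω):Q] = 2 (min poly x^2 + x + 1). Since Q(∛475) ⊂ R and ω ∉ R, we have ω ∉ Q(∛475), so x^2 + x + 1 remains irreducible over Q(∛475) and [Q(∛475, ω) : Q(∛475)] = 2. By the tower law, [Q(∛475, ω) : Q] = 3 · 2 = 6. (In fact Q(∛475, ω) is the splitting field of x^3 - 475 over Q.)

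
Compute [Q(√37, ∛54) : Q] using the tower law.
[Q(√37, ∛54) : Q] = 6

Let L = Q(√37, ∛54). Since Q(√37) ⊂ L and [Q(√37):Q] = 2, the tower law gives 2 | [L:Q]. Likewise Q(∛54) ⊂ L with [Q(∛54):Q] = 3 (because 54 is not a perfect cube), so 3 | [L:Q]. As gcd(2,3) = 1, [L:Q] is divisible by 6. Conversely L is generated over Q by √37 and ∛54, so [L:Q] ≤ 2·3 = 6. Therefore [Q(√37, ∛54) : Q] = 6.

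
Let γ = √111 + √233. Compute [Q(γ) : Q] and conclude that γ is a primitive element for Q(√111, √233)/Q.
[Q(γ) : Q] = 4 (equivalently, Q(γ) = Q(√111, √233))

Obviously Q(γ) ⊆ Q(√111, √233), and [Q(√111, √233):Q] = 4 (since 111, 233 are distinct squarefree integers > 1 with 25863 not a perfect square). To show equality we compute the minimal polynomial of γ. From γ = √111 + √233: γ^2 = 111 + 2√(25863) + 233 = 344 + 2√(25863), so γ^2 - 344 = 2√(25863); squaring, (γ^2 - 344)^2 = 4·25863, i.e. γ^4 - 688γ^2 + 118336 - 103452 = 0, i.e. γ^4 - 688γ^2 + 14884 = 0. So γ is a root of x^4 - 688x^2 + 14884. This polynomial is irreducible over Q: it has no rational root (each ±√111 ± √233 is irrational), and any factorization into two quadratics over Q would force √(25863) ∈ Q (pairing opposite roots) or √111, √233 ∈ Q (other pairings), all impossible. Hence [Q(γ):Q] = 4 = [Q(√111, √233):Q], so Q(γ) = Q(√111, √233).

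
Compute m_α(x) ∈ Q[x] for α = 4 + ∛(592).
m_α(x) = x^3 - 12x^2 + 48x - 656

Set β = α - 4 = ∛(592), so β^3 = 592. Then (α - 4)^3 - 592 = 0, i.e. α is a root of g(x) = (x - 4)^3 - 592 = x^3 - 12x^2 + 48x - 656. Since g(x) = h(x - 4) where h(x) = x^3 - 592, and h is irreducible over Q (because 592 is not a perfect cube, so h has no rational root, and a monic cubic with no rational root is irreducible), g is also irreducible (irreducibility is preserved under the substitution x → x - 4). Hence m_α(x) = x^3 - 12x^2 + 48x - 656.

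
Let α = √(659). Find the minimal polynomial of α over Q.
m_α(x) = x^2 - 659

α satisfies α^2 - 659 = 0, so x^2 - 659 annihilates α. Since d = 659 is squarefree and ≠ 1, it is not a perfect square in Q, so x^2 - 659 has no rational root and is therefore irreducible over Q (a degree-2 polynomial over a field is irreducible iff it has no root). Hence m_α(x) = x^2 - 659.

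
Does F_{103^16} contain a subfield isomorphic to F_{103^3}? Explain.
No: F_{103^3} is not a subfield of F_{103^16}

F_{p^m} embeds in F_{p^n} iff m | n. Here 3 ∤ 16 (since 16 = 5·3 + 1 with remainder 1 ≠ 0), so F_{103^3} is not a subfield of F_{103^16}. Equivalently: if it were, the tower law would give 3 = [F_{103^3}:F_103] dividing [F_{103^16}:F_103] = 16, contradiction.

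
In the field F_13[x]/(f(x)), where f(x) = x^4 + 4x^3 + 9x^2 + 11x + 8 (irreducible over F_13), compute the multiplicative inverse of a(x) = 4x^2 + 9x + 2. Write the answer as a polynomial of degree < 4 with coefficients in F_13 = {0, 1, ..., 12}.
a(x)^(-1) ≡ 11x^3 + 6x^2 + x + 3 (mod f(x))

Since f is irreducible over F_13, F_13[x]/(f) is a field and a(x) ≠ 0 has an inverse. Apply the extended Euclidean algorithm to f(x) and a(x) in F_13[x]: f(x) = (10x^2 + 11x + 5)·a(x) + (9x + 11);  a(x) = (12x + 8)·(9x + 11) + (5). The last nonzero remainder is the constant 5 = gcd(f, a) in F_13. Back-substituting through the division chain expresses 5 = s(x)·a(x) + t(x)·f(x) with s(x) ≡ 3x^3 + 4x^2 + 5x + 2 (mod f), so (3x^3 + 4x^2 + 5x + 2)·a(x) ≡ 5 (mod f). Multiplying by 5^(-1) ≡ 8 in F_13 gives a(x)^(-1) ≡ 8·(3x^3 + 4x^2 + 5x + 2) ≡ 11x^3 + 6x^2 + x + 3 (mod f). Check: (4x^2 + 9x + 2)·(11x^3 + 6x^2 + x + 3) = 5x^5 + 6x^4 + 2x^3 + 7x^2 + 3x + 6 ≡ 1 (mod x^4 + 4x^3 + 9x^2 + 11x + 8).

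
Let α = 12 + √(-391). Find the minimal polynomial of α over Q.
m_α(x) = x^2 - 24x + 535

From α - 12 = √(-391), squaring gives (α - 12)^2 = -391, i.e. α^2 - 24α + 144 = -391, so α^2 - 24α + 535 = 0. The discriminant of x^2 - 24x + 535 is (-24)^2 - 4·(535) = 576 - 2140 = -1564, and 4·(-391) is not a perfect square in Q since -391 is squarefree and ≠ 1. Hence x^2 - 24x + 535 is irreducible over Q and is the minimal polynomial of α.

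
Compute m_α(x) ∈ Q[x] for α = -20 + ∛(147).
m_α(x) = x^3 + 60x^2 + 1200x + 7853

Set β = α + 20 = ∛(147), so β^3 = 147. Then (α + 20)^3 - 147 = 0, i.e. α is a root of g(x) = (x + 20)^3 - 147 = x^3 + 60x^2 + 1200x + 7853. Since g(x) = h(x + 20) where h(x) = x^3 - 147, and h is irreducible over Q (because 147 is not a perfect cube, so h has no rational root, and a monic cubic with no rational root is irreducible), g is also irreducible (irreducibility is preserved under the substitution x → x + 20). Hence m_α(x) = x^3 + 60x^2 + 1200x + 7853.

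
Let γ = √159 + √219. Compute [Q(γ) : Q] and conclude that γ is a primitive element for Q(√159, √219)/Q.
[Q(γ) : Q] = 4 (equivalently, Q(γ) = Q(√159, √219))

Obviously Q(γ) ⊆ Q(√159, √219), and [Q(√159, √219):Q] = 4 (since 159, 219 are distinct squarefree integers > 1 with 34821 not a perfect square). To show equality we compute the minimal polynomial of γ. From γ = √159 + √219: γ^2 = 159 + 2√(34821) + 219 = 378 + 2√(34821), so γ^2 - 378 = 2√(34821); squaring, (γ^2 - 378)^2 = 4·34821, i.e. γ^4 - 756γ^2 + 142884 - 139284 = 0, i.e. γ^4 - 756γ^2 + 3600 = 0. So γ is a root of x^4 - 756x^2 + 3600. This polynomial is irreducible over Q: it has no rational root (each ±√159 ± √219 is irrational), and any factorization into two quadratics over Q would force √(34821) ∈ Q (pairing opposite roots) or √159, √219 ∈ Q (other pairings), all impossible. Hence [Q(γ):Q] = 4 = [Q(√159, √219):Q], so Q(γ) = Q(√159, √219).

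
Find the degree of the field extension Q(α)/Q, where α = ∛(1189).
[Q(α):Q] = 3

The minimal polynomial of α is x^3 - 1189, irreducible over Q since 1189 is not a perfect cube (so x^3 - 1189 has no rational root). Hence [Q(α):Q] = deg(m_α) = 3.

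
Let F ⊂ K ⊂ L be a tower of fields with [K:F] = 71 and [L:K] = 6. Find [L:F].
[L:F] = 426

The tower law says that for any tower of field extensions F ⊂ K ⊂ L with finite degrees, [L:F] = [L:K] · [K:F]. Here this gives [L:F] = 6 · 71 = 426.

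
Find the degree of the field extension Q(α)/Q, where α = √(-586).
[Q(α):Q] = 2

[Q(α):Q] equals the degree of the minimal polynomial of α. Here α^2 = -586 and x^2 + 586 is irreducible (d = -586 is squarefree, ≠ 1, hence not a square), so deg(m_α) = 2. Thus [Q(α):Q] = 2.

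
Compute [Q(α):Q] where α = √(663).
[Q(α):Q] = 2

[Q(α):Q] equals the degree of the minimal polynomial of α. Here α^2 = 663 and x^2 - 663 is irreducible (d = 663 is squarefree, ≠ 1, hence not a square), so deg(m_α) = 2. Thus [Q(α):Q] = 2.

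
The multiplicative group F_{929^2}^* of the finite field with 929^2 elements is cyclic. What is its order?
|F_{929^2}^*| = 863040

F_{929^2} has 929^2 = 863041 elements; its multiplicative group consists of all nonzero elements, so |F_{929^2}^*| = 863041 - 1 = 863040. (It is cyclic since any finite subgroup of the multiplicative group of a field is cyclic.)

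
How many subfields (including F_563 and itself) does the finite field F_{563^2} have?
F_{563^2} has 2 subfields

The subfields of F_{p^n} are exactly the fields F_{p^d} for d | n (each is the fixed field of the unique index-d subgroup of Gal(F_{p^n}/F_p) ≅ Z/nZ). The divisors of n = 2 are {1, 2}, giving 2 subfields: F_{563^1}, F_{563^2}.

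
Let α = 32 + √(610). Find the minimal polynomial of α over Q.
m_α(x) = x^2 - 64x + 414

From α - 32 = √(610), squaring gives (α - 32)^2 = 610, i.e. α^2 - 64α + 1024 = 610, so α^2 - 64α + 414 = 0. The discriminant of x^2 - 64x + 414 is (-64)^2 - 4·(414) = 4096 - 1656 = 2440, and 4·(610) is not a perfect square in Q since 610 is squarefree and ≠ 1. Hence x^2 - 64x + 414 is irreducible over Q and is the minimal polynomial of α.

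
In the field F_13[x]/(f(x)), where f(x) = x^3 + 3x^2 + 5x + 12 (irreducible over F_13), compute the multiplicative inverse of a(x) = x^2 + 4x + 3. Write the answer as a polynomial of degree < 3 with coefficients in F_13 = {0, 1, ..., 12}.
a(x)^(-1) ≡ 7x^2 + 10x + 12 (mod f(x))

Since f is irreducible over F_13, F_13[x]/(f) is a field and a(x) ≠ 0 has an inverse. Apply the extended Euclidean algorithm to f(x) and a(x) in F_13[x]: f(x) = (x + 12)·a(x) + (6x + 2);  a(x) = (11x + 10)·(6x + 2) + (9). The last nonzero remainder is the constant 9 = gcd(f, a) in F_13. Back-substituting through the division chain expresses 9 = s(x)·a(x) + t(x)·f(x) with s(x) ≡ 11x^2 + 12x + 4 (mod f), so (11x^2 + 12x + 4)·a(x) ≡ 9 (mod f). Multiplying by 9^(-1) ≡ 3 in F_13 gives a(x)^(-1) ≡ 3·(11x^2 + 12x + 4) ≡ 7x^2 + 10x + 12 (mod f). Check: (x^2 + 4x + 3)·(7x^2 + 10x + 12) = 7x^4 + 12x^3 + 8x^2 + 10 ≡ 1 (mod x^3 + 3x^2 + 5x + 12).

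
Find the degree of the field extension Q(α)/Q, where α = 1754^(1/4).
[Q(α):Q] = 4

α is a root of x^4 - 1754. By Eisenstein's criterion at the prime p = 2 (which divides the constant term 1754 but p^2 = 4 does not, since 1754 is squarefree), x^4 - 1754 is irreducible over Q. Hence [Q(α):Q] = 4.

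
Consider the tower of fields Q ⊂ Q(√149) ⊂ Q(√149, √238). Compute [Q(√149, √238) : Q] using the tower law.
[Q(√149, √238) : Q] = 4

[Q(√149):Q] = 2 (min poly x^2 - 149, irreducible since 149 is squarefree > 1). For the top step, suppose √238 ∈ Q(√149), say √238 = c + d√149 with c, d ∈ Q. Squaring: 238 = c^2 + 149d^2 + 2cd√149. Since √149 ∉ Q this forces 2cd = 0. If d = 0 then √238 = c ∈ Q, contradicting 238 squarefree > 1. If c = 0 then 238 = 149d^2, so 149·238 = (149d)^2 is a perfect square in Q — but 149·238 = 35462 is not a perfect square (since 149 and 238 are distinct squarefree integers). Contradiction. Hence √238 ∉ Q(√149), so x^2 - 238 stays irreducible over Q(√149) and [Q(√149, √238) : Q(√149)] = 2. By the tower law, [Q(√149, √238) : Q] = 2 · 2 = 4.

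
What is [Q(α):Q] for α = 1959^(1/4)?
[Q(α):Q] = 4

α is a root of x^4 - 1959. By Eisenstein's criterion at the prime p = 3 (which divides the constant term 1959 but p^2 = 9 does not, since 1959 is squarefree), x^4 - 1959 is irreducible over Q. Hence [Q(α):Q] = 4.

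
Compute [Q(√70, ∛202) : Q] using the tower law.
[Q(√70, ∛202) : Q] = 6

Let L = Q(√70, ∛202). Since Q(√70) ⊂ L and [Q(√70):Q] = 2, the tower law gives 2 | [L:Q]. Likewise Q(∛202) ⊂ L with [Q(∛202):Q] = 3 (because 202 is not a perfect cube), so 3 | [L:Q]. As gcd(2,3) = 1, [L:Q] is divisible by 6. Conversely L is generated over Q by √70 and ∛202, so [L:Q] ≤ 2·3 = 6. Therefore [Q(√70, ∛202) : Q] = 6.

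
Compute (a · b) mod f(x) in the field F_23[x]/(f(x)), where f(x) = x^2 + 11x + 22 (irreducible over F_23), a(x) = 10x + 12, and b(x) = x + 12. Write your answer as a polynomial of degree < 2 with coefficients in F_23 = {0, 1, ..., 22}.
a · b ≡ 22x + 16 (mod f(x))

Multiply in F_23[x]: a(x)·b(x) = (10x + 12)·(x + 12) = 10x^2 + 17x + 6. This has degree ≥ 2, so divide by f(x) over F_23: 10x^2 + 17x + 6 = (10)·(x^2 + 11x + 22) + (22x + 16). Hence a·b ≡ 22x + 16 (mod f). (F_23[x]/(f) is a field with 23^2 = 529 elements since f is irreducible of degree 2.)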